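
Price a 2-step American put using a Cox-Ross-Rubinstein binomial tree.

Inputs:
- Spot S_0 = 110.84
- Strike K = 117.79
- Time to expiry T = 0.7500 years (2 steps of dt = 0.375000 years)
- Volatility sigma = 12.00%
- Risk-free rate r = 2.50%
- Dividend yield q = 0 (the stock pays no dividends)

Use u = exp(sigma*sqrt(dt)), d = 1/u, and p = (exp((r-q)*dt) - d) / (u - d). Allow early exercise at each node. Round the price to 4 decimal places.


Answer: Price = V(0,0) = 8.3537

Derivation:
dt = T/N = 0.375000
u = exp(sigma*sqrt(dt)) = 1.076252; d = 1/u = 0.929150
p = (exp((r-q)*dt) - d) / (u - d) = 0.545668
Discount per step: exp(-r*dt) = 0.990669
Stock lattice S(k, i) with i counting down-moves:
  k=0: S(0,0) = 110.8400
  k=1: S(1,0) = 119.2918; S(1,1) = 102.9870
  k=2: S(2,0) = 128.3880; S(2,1) = 110.8400; S(2,2) = 95.6904
Terminal payoffs V(N, i) = max(K - S_T, 0):
  V(2,0) = 0.000000; V(2,1) = 6.950000; V(2,2) = 22.099566
Backward induction: V(k, i) = exp(-r*dt) * [p * V(k+1, i) + (1-p) * V(k+1, i+1)]; then take max(V_cont, immediate exercise) for American.
  V(1,0) = exp(-r*dt) * [p*0.000000 + (1-p)*6.950000] = 3.128142; exercise = 0.000000; V(1,0) = max -> 3.128142
  V(1,1) = exp(-r*dt) * [p*6.950000 + (1-p)*22.099566] = 13.703852; exercise = 14.802973; V(1,1) = max -> 14.802973
  V(0,0) = exp(-r*dt) * [p*3.128142 + (1-p)*14.802973] = 8.353705; exercise = 6.950000; V(0,0) = max -> 8.353705


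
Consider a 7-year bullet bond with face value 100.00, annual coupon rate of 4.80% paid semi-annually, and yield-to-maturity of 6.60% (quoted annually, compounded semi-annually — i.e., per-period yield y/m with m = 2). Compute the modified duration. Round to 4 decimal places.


Answer: Modified duration = 5.7731

Derivation:
Coupon per period c = face * coupon_rate / m = 2.400000
Periods per year m = 2; per-period yield y/m = 0.033000
Number of cashflows N = 14
Cashflows (t years, CF_t, discount factor 1/(1+y/m)^(m*t), PV):
  t = 0.5000: CF_t = 2.400000, DF = 0.968054, PV = 2.323330
  t = 1.0000: CF_t = 2.400000, DF = 0.937129, PV = 2.249109
  t = 1.5000: CF_t = 2.400000, DF = 0.907192, PV = 2.177260
  t = 2.0000: CF_t = 2.400000, DF = 0.878211, PV = 2.107706
  t = 2.5000: CF_t = 2.400000, DF = 0.850156, PV = 2.040373
  t = 3.0000: CF_t = 2.400000, DF = 0.822997, PV = 1.975192
  t = 3.5000: CF_t = 2.400000, DF = 0.796705, PV = 1.912093
  t = 4.0000: CF_t = 2.400000, DF = 0.771254, PV = 1.851010
  t = 4.5000: CF_t = 2.400000, DF = 0.746616, PV = 1.791878
  t = 5.0000: CF_t = 2.400000, DF = 0.722764, PV = 1.734635
  t = 5.5000: CF_t = 2.400000, DF = 0.699675, PV = 1.679220
  t = 6.0000: CF_t = 2.400000, DF = 0.677323, PV = 1.625576
  t = 6.5000: CF_t = 2.400000, DF = 0.655686, PV = 1.573646
  t = 7.0000: CF_t = 102.400000, DF = 0.634739, PV = 64.997321
Price P = sum_t PV_t = 90.038349
First compute Macaulay numerator sum_t t * PV_t:
  t * PV_t at t = 0.5000: 1.161665
  t * PV_t at t = 1.0000: 2.249109
  t * PV_t at t = 1.5000: 3.265890
  t * PV_t at t = 2.0000: 4.215411
  t * PV_t at t = 2.5000: 5.100933
  t * PV_t at t = 3.0000: 5.925576
  t * PV_t at t = 3.5000: 6.692325
  t * PV_t at t = 4.0000: 7.404038
  t * PV_t at t = 4.5000: 8.063449
  t * PV_t at t = 5.0000: 8.673173
  t * PV_t at t = 5.5000: 9.235712
  t * PV_t at t = 6.0000: 9.753458
  t * PV_t at t = 6.5000: 10.228699
  t * PV_t at t = 7.0000: 454.981246
Macaulay duration D = 536.950687 / 90.038349 = 5.963578
Modified duration = D / (1 + y/m) = 5.963578 / (1 + 0.033000) = 5.773066


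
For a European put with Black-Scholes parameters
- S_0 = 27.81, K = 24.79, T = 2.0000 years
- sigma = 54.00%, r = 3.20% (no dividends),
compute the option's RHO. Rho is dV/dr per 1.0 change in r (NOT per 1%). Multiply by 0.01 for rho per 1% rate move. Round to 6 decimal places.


d1 = 0.6161719616; d2 = -0.1475033621
phi(d1) = 0.3299637509; exp(-qT) = 1.0000000000; exp(-rT) = 0.9380049995
N(-d2) = 0.5586326369
Rho = -K*T*exp(-rT)*N(-d2) = -24.7900 * 2.0000 * 0.9380049995 * 0.5586326369 = -25.979930

Answer: Rho = -25.979930


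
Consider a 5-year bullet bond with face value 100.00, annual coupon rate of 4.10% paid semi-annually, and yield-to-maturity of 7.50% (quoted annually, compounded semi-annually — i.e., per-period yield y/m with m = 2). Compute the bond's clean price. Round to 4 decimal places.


Coupon per period c = face * coupon_rate / m = 2.050000
Periods per year m = 2; per-period yield y/m = 0.037500
Number of cashflows N = 10
Cashflows (t years, CF_t, discount factor 1/(1+y/m)^(m*t), PV):
  t = 0.5000: CF_t = 2.050000, DF = 0.963855, PV = 1.975904
  t = 1.0000: CF_t = 2.050000, DF = 0.929017, PV = 1.904485
  t = 1.5000: CF_t = 2.050000, DF = 0.895438, PV = 1.835649
  t = 2.0000: CF_t = 2.050000, DF = 0.863073, PV = 1.769300
  t = 2.5000: CF_t = 2.050000, DF = 0.831878, PV = 1.705349
  t = 3.0000: CF_t = 2.050000, DF = 0.801810, PV = 1.643710
  t = 3.5000: CF_t = 2.050000, DF = 0.772829, PV = 1.584299
  t = 4.0000: CF_t = 2.050000, DF = 0.744895, PV = 1.527035
  t = 4.5000: CF_t = 2.050000, DF = 0.717971, PV = 1.471841
  t = 5.0000: CF_t = 102.050000, DF = 0.692020, PV = 70.620690
Price P = sum_t PV_t = 86.038262

Answer: Price = 86.0383


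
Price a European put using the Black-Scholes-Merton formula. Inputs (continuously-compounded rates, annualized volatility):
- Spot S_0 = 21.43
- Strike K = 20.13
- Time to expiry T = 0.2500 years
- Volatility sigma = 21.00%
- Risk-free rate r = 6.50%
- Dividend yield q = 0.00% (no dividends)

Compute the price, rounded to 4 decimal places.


d1 = (ln(S/K) + (r - q + 0.5*sigma^2) * T) / (sigma * sqrt(T)) = 0.80326733
d2 = d1 - sigma * sqrt(T) = 0.69826733
exp(-rT) = 0.98388132; exp(-qT) = 1.00000000
P = K * exp(-rT) * N(-d2) - S_0 * exp(-qT) * N(-d1)
N(-d1) = 0.21091012; N(-d2) = 0.24250501
P = 20.1300 * 0.98388132 * 0.24250501 - 21.4300 * 1.00000000 * 0.21091012 = 0.2831

Answer: Price = 0.2831


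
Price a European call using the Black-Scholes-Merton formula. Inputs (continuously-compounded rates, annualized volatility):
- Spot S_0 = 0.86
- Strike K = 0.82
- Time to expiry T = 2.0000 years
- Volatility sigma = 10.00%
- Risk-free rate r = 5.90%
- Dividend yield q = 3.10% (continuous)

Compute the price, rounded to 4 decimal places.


d1 = (ln(S/K) + (r - q + 0.5*sigma^2) * T) / (sigma * sqrt(T)) = 0.80347164
d2 = d1 - sigma * sqrt(T) = 0.66205028
exp(-rT) = 0.88869605; exp(-qT) = 0.93988289
C = S_0 * exp(-qT) * N(d1) - K * exp(-rT) * N(d2)
N(d1) = 0.78914891; N(d2) = 0.74603050
C = 0.8600 * 0.93988289 * 0.78914891 - 0.8200 * 0.88869605 * 0.74603050 = 0.0942

Answer: Price = 0.0942


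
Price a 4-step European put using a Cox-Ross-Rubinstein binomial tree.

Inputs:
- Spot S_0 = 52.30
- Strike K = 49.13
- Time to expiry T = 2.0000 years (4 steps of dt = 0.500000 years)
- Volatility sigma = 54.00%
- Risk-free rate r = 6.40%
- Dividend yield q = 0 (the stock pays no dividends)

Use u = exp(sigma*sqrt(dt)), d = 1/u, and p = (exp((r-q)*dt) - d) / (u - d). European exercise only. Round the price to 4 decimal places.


Answer: Price = V(0,0) = 9.6850

Derivation:
dt = T/N = 0.500000
u = exp(sigma*sqrt(dt)) = 1.464974; d = 1/u = 0.682606
p = (exp((r-q)*dt) - d) / (u - d) = 0.447247
Discount per step: exp(-r*dt) = 0.968507
Stock lattice S(k, i) with i counting down-moves:
  k=0: S(0,0) = 52.3000
  k=1: S(1,0) = 76.6182; S(1,1) = 35.7003
  k=2: S(2,0) = 112.2436; S(2,1) = 52.3000; S(2,2) = 24.3692
  k=3: S(3,0) = 164.4340; S(3,1) = 76.6182; S(3,2) = 35.7003; S(3,3) = 16.6346
  k=4: S(4,0) = 240.8916; S(4,1) = 112.2436; S(4,2) = 52.3000; S(4,3) = 24.3692; S(4,4) = 11.3549
Terminal payoffs V(N, i) = max(K - S_T, 0):
  V(4,0) = 0.000000; V(4,1) = 0.000000; V(4,2) = 0.000000; V(4,3) = 24.760775; V(4,4) = 37.775141
Backward induction: V(k, i) = exp(-r*dt) * [p * V(k+1, i) + (1-p) * V(k+1, i+1)].
  V(3,0) = exp(-r*dt) * [p*0.000000 + (1-p)*0.000000] = 0.000000
  V(3,1) = exp(-r*dt) * [p*0.000000 + (1-p)*0.000000] = 0.000000
  V(3,2) = exp(-r*dt) * [p*0.000000 + (1-p)*24.760775] = 13.255563
  V(3,3) = exp(-r*dt) * [p*24.760775 + (1-p)*37.775141] = 30.948153
  V(2,0) = exp(-r*dt) * [p*0.000000 + (1-p)*0.000000] = 0.000000
  V(2,1) = exp(-r*dt) * [p*0.000000 + (1-p)*13.255563] = 7.096303
  V(2,2) = exp(-r*dt) * [p*13.255563 + (1-p)*30.948153] = 22.309744
  V(1,0) = exp(-r*dt) * [p*0.000000 + (1-p)*7.096303] = 3.798972
  V(1,1) = exp(-r*dt) * [p*7.096303 + (1-p)*22.309744] = 15.017260
  V(0,0) = exp(-r*dt) * [p*3.798972 + (1-p)*15.017260] = 9.684986


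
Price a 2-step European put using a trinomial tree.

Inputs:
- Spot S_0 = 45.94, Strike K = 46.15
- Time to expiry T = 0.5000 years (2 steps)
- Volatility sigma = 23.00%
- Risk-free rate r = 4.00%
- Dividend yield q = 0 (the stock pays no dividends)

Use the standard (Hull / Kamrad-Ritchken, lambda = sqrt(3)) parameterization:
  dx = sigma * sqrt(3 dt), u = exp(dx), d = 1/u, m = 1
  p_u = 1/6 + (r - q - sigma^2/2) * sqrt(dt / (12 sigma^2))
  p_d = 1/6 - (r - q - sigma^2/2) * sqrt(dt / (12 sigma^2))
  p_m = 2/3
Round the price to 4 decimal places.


dt = T/N = 0.250000; dx = sigma*sqrt(3*dt) = 0.199186
u = exp(dx) = 1.220409; d = 1/u = 0.819398
p_u = 0.175170, p_m = 0.666667, p_d = 0.158163
Discount per step: exp(-r*dt) = 0.990050
Stock lattice S(k, j) with j the centered position index:
  k=0: S(0,+0) = 45.9400
  k=1: S(1,-1) = 37.6431; S(1,+0) = 45.9400; S(1,+1) = 56.0656
  k=2: S(2,-2) = 30.8447; S(2,-1) = 37.6431; S(2,+0) = 45.9400; S(2,+1) = 56.0656; S(2,+2) = 68.4229
Terminal payoffs V(N, j) = max(K - S_T, 0):
  V(2,-2) = 15.305313; V(2,-1) = 8.506874; V(2,+0) = 0.210000; V(2,+1) = 0.000000; V(2,+2) = 0.000000
Backward induction: V(k, j) = exp(-r*dt) * [p_u * V(k+1, j+1) + p_m * V(k+1, j) + p_d * V(k+1, j-1)]
  V(1,-1) = exp(-r*dt) * [p_u*0.210000 + p_m*8.506874 + p_d*15.305313] = 8.047891
  V(1,+0) = exp(-r*dt) * [p_u*0.000000 + p_m*0.210000 + p_d*8.506874] = 1.470695
  V(1,+1) = exp(-r*dt) * [p_u*0.000000 + p_m*0.000000 + p_d*0.210000] = 0.032884
  V(0,+0) = exp(-r*dt) * [p_u*0.032884 + p_m*1.470695 + p_d*8.047891] = 2.236626

Answer: Price = V(0,0) = 2.2366


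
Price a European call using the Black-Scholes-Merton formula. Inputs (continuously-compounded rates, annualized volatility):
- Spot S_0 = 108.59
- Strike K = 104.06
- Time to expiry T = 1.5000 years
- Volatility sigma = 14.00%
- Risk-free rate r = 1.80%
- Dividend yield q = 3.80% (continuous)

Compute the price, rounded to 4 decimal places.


d1 = (ln(S/K) + (r - q + 0.5*sigma^2) * T) / (sigma * sqrt(T)) = 0.15928487
d2 = d1 - sigma * sqrt(T) = -0.01217941
exp(-rT) = 0.97336124; exp(-qT) = 0.94459407
C = S_0 * exp(-qT) * N(d1) - K * exp(-rT) * N(d2)
N(d1) = 0.56327778; N(d2) = 0.49514124
C = 108.5900 * 0.94459407 * 0.56327778 - 104.0600 * 0.97336124 * 0.49514124 = 7.6255

Answer: Price = 7.6255


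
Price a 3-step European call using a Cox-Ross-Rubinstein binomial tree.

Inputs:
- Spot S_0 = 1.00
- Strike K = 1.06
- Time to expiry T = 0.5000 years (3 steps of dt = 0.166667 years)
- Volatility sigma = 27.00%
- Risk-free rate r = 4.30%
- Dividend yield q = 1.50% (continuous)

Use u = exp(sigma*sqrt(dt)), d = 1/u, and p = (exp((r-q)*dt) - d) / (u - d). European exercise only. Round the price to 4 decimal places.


dt = T/N = 0.166667
u = exp(sigma*sqrt(dt)) = 1.116532; d = 1/u = 0.895631
p = (exp((r-q)*dt) - d) / (u - d) = 0.493646
Discount per step: exp(-r*dt) = 0.992859
Stock lattice S(k, i) with i counting down-moves:
  k=0: S(0,0) = 1.0000
  k=1: S(1,0) = 1.1165; S(1,1) = 0.8956
  k=2: S(2,0) = 1.2466; S(2,1) = 1.0000; S(2,2) = 0.8022
  k=3: S(3,0) = 1.3919; S(3,1) = 1.1165; S(3,2) = 0.8956; S(3,3) = 0.7184
Terminal payoffs V(N, i) = max(S_T - K, 0):
  V(3,0) = 0.331916; V(3,1) = 0.056532; V(3,2) = 0.000000; V(3,3) = 0.000000
Backward induction: V(k, i) = exp(-r*dt) * [p * V(k+1, i) + (1-p) * V(k+1, i+1)].
  V(2,0) = exp(-r*dt) * [p*0.331916 + (1-p)*0.056532] = 0.191099
  V(2,1) = exp(-r*dt) * [p*0.056532 + (1-p)*0.000000] = 0.027707
  V(2,2) = exp(-r*dt) * [p*0.000000 + (1-p)*0.000000] = 0.000000
  V(1,0) = exp(-r*dt) * [p*0.191099 + (1-p)*0.027707] = 0.107591
  V(1,1) = exp(-r*dt) * [p*0.027707 + (1-p)*0.000000] = 0.013580
  V(0,0) = exp(-r*dt) * [p*0.107591 + (1-p)*0.013580] = 0.059560

Answer: Price = V(0,0) = 0.0596


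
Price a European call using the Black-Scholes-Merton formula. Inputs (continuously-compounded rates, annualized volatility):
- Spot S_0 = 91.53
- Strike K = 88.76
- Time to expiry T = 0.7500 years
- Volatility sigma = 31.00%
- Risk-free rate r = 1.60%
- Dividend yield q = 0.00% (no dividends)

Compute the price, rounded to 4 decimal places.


d1 = (ln(S/K) + (r - q + 0.5*sigma^2) * T) / (sigma * sqrt(T)) = 0.29339894
d2 = d1 - sigma * sqrt(T) = 0.02493106
exp(-rT) = 0.98807171; exp(-qT) = 1.00000000
C = S_0 * exp(-qT) * N(d1) - K * exp(-rT) * N(d2)
N(d1) = 0.61539138; N(d2) = 0.50994502
C = 91.5300 * 1.00000000 * 0.61539138 - 88.7600 * 0.98807171 * 0.50994502 = 11.6040

Answer: Price = 11.6040


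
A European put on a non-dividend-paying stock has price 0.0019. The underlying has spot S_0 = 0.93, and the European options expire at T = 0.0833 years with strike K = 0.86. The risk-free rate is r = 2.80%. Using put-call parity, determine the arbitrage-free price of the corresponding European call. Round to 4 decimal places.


Put-call parity: C - P = S_0 * exp(-qT) - K * exp(-rT).
S_0 * exp(-qT) = 0.9300 * 1.00000000 = 0.93000000
K * exp(-rT) = 0.8600 * 0.99767032 = 0.85799647
C = P + S*exp(-qT) - K*exp(-rT)
C = 0.0019 + 0.93000000 - 0.85799647 = 0.0739

Answer: Call price = 0.0739


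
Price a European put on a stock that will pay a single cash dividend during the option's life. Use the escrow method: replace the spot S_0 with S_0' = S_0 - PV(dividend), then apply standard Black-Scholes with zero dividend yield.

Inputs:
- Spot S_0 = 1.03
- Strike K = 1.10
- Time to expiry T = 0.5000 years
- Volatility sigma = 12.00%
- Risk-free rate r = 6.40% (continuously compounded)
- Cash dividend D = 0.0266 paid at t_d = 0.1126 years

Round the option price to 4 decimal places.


Answer: Price = 0.0742

Derivation:
PV(D) = D * exp(-r * t_d) = 0.0266 * 0.99281950 = 0.02640900
S_0' = S_0 - PV(D) = 1.0300 - 0.02640900 = 1.00359100
d1 = (ln(S_0'/K) + (r + sigma^2/2)*T) / (sigma*sqrt(T)) = -0.66144667
d2 = d1 - sigma*sqrt(T) = -0.74629948
exp(-rT) = 0.96850658
N(-d1) = 0.74583705; N(-d2) = 0.77225674
P = K * exp(-rT) * N(-d2) - S_0' * N(-d1) = 1.1000 * 0.96850658 * 0.77225674 - 1.00359100 * 0.74583705 = 0.0742


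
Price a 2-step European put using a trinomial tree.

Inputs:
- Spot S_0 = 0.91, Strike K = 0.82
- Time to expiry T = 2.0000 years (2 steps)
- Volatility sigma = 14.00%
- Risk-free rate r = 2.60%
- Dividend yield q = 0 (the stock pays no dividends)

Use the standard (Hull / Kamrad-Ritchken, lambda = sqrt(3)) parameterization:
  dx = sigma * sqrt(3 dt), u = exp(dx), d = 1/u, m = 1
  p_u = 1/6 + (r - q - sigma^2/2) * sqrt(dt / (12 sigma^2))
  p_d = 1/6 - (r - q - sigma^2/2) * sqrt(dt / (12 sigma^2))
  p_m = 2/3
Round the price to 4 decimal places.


dt = T/N = 1.000000; dx = sigma*sqrt(3*dt) = 0.242487
u = exp(dx) = 1.274415; d = 1/u = 0.784674
p_u = 0.200071, p_m = 0.666667, p_d = 0.133263
Discount per step: exp(-r*dt) = 0.974335
Stock lattice S(k, j) with j the centered position index:
  k=0: S(0,+0) = 0.9100
  k=1: S(1,-1) = 0.7141; S(1,+0) = 0.9100; S(1,+1) = 1.1597
  k=2: S(2,-2) = 0.5603; S(2,-1) = 0.7141; S(2,+0) = 0.9100; S(2,+1) = 1.1597; S(2,+2) = 1.4780
Terminal payoffs V(N, j) = max(K - S_T, 0):
  V(2,-2) = 0.259701; V(2,-1) = 0.105947; V(2,+0) = 0.000000; V(2,+1) = 0.000000; V(2,+2) = 0.000000
Backward induction: V(k, j) = exp(-r*dt) * [p_u * V(k+1, j+1) + p_m * V(k+1, j) + p_d * V(k+1, j-1)]
  V(1,-1) = exp(-r*dt) * [p_u*0.000000 + p_m*0.105947 + p_d*0.259701] = 0.102539
  V(1,+0) = exp(-r*dt) * [p_u*0.000000 + p_m*0.000000 + p_d*0.105947] = 0.013756
  V(1,+1) = exp(-r*dt) * [p_u*0.000000 + p_m*0.000000 + p_d*0.000000] = 0.000000
  V(0,+0) = exp(-r*dt) * [p_u*0.000000 + p_m*0.013756 + p_d*0.102539] = 0.022249

Answer: Price = V(0,0) = 0.0222


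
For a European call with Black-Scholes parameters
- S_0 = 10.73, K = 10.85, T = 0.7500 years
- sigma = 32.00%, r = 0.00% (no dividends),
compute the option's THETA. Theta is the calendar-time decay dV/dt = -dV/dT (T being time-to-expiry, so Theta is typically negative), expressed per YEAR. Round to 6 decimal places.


d1 = 0.0984327240; d2 = -0.1786954052
phi(d1) = 0.3970142782; exp(-qT) = 1.0000000000; exp(-rT) = 1.0000000000
Theta = -S*exp(-qT)*phi(d1)*sigma/(2*sqrt(T)) - r*K*exp(-rT)*N(d2) + q*S*exp(-qT)*N(d1)
N(d1) = 0.5392056546; N(d2) = 0.4290884386; sqrt(T) = 0.8660254038
Term 1 = -10.7300 * 1.0000000000 * 0.3970142782 * 0.3200 / (2 * 0.8660254038) = -0.7870370890
Term 2 = -0.0000 * 10.8500 * 1.0000000000 * 0.4290884386 = -0.0000000000
Term 3 = 0 (no dividend yield, q = 0)
Theta = -0.7870370890 + (-0.0000000000) + (0.0000000000) = -0.787037

Answer: Theta = -0.787037


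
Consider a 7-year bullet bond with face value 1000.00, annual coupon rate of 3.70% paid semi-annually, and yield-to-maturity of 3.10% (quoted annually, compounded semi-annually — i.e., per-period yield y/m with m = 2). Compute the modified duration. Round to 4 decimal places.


Answer: Modified duration = 6.1525

Derivation:
Coupon per period c = face * coupon_rate / m = 18.500000
Periods per year m = 2; per-period yield y/m = 0.015500
Number of cashflows N = 14
Cashflows (t years, CF_t, discount factor 1/(1+y/m)^(m*t), PV):
  t = 0.5000: CF_t = 18.500000, DF = 0.984737, PV = 18.217627
  t = 1.0000: CF_t = 18.500000, DF = 0.969706, PV = 17.939564
  t = 1.5000: CF_t = 18.500000, DF = 0.954905, PV = 17.665745
  t = 2.0000: CF_t = 18.500000, DF = 0.940330, PV = 17.396105
  t = 2.5000: CF_t = 18.500000, DF = 0.925977, PV = 17.130581
  t = 3.0000: CF_t = 18.500000, DF = 0.911844, PV = 16.869110
  t = 3.5000: CF_t = 18.500000, DF = 0.897926, PV = 16.611629
  t = 4.0000: CF_t = 18.500000, DF = 0.884220, PV = 16.358079
  t = 4.5000: CF_t = 18.500000, DF = 0.870724, PV = 16.108399
  t = 5.0000: CF_t = 18.500000, DF = 0.857434, PV = 15.862530
  t = 5.5000: CF_t = 18.500000, DF = 0.844347, PV = 15.620413
  t = 6.0000: CF_t = 18.500000, DF = 0.831459, PV = 15.381993
  t = 6.5000: CF_t = 18.500000, DF = 0.818768, PV = 15.147211
  t = 7.0000: CF_t = 1018.500000, DF = 0.806271, PV = 821.186961
Price P = sum_t PV_t = 1037.495945
First compute Macaulay numerator sum_t t * PV_t:
  t * PV_t at t = 0.5000: 9.108813
  t * PV_t at t = 1.0000: 17.939564
  t * PV_t at t = 1.5000: 26.498617
  t * PV_t at t = 2.0000: 34.792210
  t * PV_t at t = 2.5000: 42.826452
  t * PV_t at t = 3.0000: 50.607329
  t * PV_t at t = 3.5000: 58.140703
  t * PV_t at t = 4.0000: 65.432317
  t * PV_t at t = 4.5000: 72.487796
  t * PV_t at t = 5.0000: 79.312649
  t * PV_t at t = 5.5000: 85.912274
  t * PV_t at t = 6.0000: 92.291955
  t * PV_t at t = 6.5000: 98.456870
  t * PV_t at t = 7.0000: 5748.308728
Macaulay duration D = 6482.116275 / 1037.495945 = 6.247847
Modified duration = D / (1 + y/m) = 6.247847 / (1 + 0.015500) = 6.152484


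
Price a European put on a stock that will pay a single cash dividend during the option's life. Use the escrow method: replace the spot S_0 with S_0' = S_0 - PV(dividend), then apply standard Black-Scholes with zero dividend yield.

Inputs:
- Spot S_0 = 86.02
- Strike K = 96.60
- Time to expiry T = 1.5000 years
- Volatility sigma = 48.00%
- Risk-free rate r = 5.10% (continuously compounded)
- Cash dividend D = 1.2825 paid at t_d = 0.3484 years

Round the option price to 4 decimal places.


PV(D) = D * exp(-r * t_d) = 1.2825 * 0.98238853 = 1.25991329
S_0' = S_0 - PV(D) = 86.0200 - 1.25991329 = 84.76008671
d1 = (ln(S_0'/K) + (r + sigma^2/2)*T) / (sigma*sqrt(T)) = 0.20165087
d2 = d1 - sigma*sqrt(T) = -0.38622667
exp(-rT) = 0.92635291
N(-d1) = 0.42009484; N(-d2) = 0.65033560
P = K * exp(-rT) * N(-d2) - S_0' * N(-d1) = 96.6000 * 0.92635291 * 0.65033560 - 84.76008671 * 0.42009484 = 22.5885

Answer: Price = 22.5885


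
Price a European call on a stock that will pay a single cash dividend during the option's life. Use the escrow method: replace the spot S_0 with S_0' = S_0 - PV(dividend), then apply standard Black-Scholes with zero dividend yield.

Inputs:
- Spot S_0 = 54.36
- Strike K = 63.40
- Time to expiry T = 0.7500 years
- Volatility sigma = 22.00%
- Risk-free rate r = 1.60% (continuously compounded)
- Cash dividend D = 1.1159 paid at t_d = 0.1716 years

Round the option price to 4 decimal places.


PV(D) = D * exp(-r * t_d) = 1.1159 * 0.99725817 = 1.11284039
S_0' = S_0 - PV(D) = 54.3600 - 1.11284039 = 53.24715961
d1 = (ln(S_0'/K) + (r + sigma^2/2)*T) / (sigma*sqrt(T)) = -0.75774283
d2 = d1 - sigma*sqrt(T) = -0.94826842
exp(-rT) = 0.98807171
N(d1) = 0.22430248; N(d2) = 0.17149641
C = S_0' * N(d1) - K * exp(-rT) * N(d2) = 53.24715961 * 0.22430248 - 63.4000 * 0.98807171 * 0.17149641 = 1.2003

Answer: Price = 1.2003


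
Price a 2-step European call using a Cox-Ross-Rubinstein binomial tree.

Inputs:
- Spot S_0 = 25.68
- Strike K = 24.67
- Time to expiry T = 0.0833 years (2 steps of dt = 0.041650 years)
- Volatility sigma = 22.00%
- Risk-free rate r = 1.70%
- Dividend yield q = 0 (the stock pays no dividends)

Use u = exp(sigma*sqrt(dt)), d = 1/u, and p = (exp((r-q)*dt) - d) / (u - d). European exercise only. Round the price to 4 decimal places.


Answer: Price = V(0,0) = 1.3474

Derivation:
dt = T/N = 0.041650
u = exp(sigma*sqrt(dt)) = 1.045922; d = 1/u = 0.956095
p = (exp((r-q)*dt) - d) / (u - d) = 0.496662
Discount per step: exp(-r*dt) = 0.999292
Stock lattice S(k, i) with i counting down-moves:
  k=0: S(0,0) = 25.6800
  k=1: S(1,0) = 26.8593; S(1,1) = 24.5525
  k=2: S(2,0) = 28.0927; S(2,1) = 25.6800; S(2,2) = 23.4745
Terminal payoffs V(N, i) = max(S_T - K, 0):
  V(2,0) = 3.422683; V(2,1) = 1.010000; V(2,2) = 0.000000
Backward induction: V(k, i) = exp(-r*dt) * [p * V(k+1, i) + (1-p) * V(k+1, i+1)].
  V(1,0) = exp(-r*dt) * [p*3.422683 + (1-p)*1.010000] = 2.206726
  V(1,1) = exp(-r*dt) * [p*1.010000 + (1-p)*0.000000] = 0.501274
  V(0,0) = exp(-r*dt) * [p*2.206726 + (1-p)*0.501274] = 1.347354


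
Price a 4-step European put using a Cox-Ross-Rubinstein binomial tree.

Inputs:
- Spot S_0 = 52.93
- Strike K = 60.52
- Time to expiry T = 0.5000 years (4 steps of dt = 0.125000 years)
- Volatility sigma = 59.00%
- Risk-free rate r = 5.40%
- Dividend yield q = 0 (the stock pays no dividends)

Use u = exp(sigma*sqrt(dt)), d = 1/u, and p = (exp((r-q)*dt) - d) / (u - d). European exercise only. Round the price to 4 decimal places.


dt = T/N = 0.125000
u = exp(sigma*sqrt(dt)) = 1.231948; d = 1/u = 0.811723
p = (exp((r-q)*dt) - d) / (u - d) = 0.464156
Discount per step: exp(-r*dt) = 0.993273
Stock lattice S(k, i) with i counting down-moves:
  k=0: S(0,0) = 52.9300
  k=1: S(1,0) = 65.2070; S(1,1) = 42.9645
  k=2: S(2,0) = 80.3316; S(2,1) = 52.9300; S(2,2) = 34.8752
  k=3: S(3,0) = 98.9644; S(3,1) = 65.2070; S(3,2) = 42.9645; S(3,3) = 28.3090
  k=4: S(4,0) = 121.9189; S(4,1) = 80.3316; S(4,2) = 52.9300; S(4,3) = 34.8752; S(4,4) = 22.9791
Terminal payoffs V(N, i) = max(K - S_T, 0):
  V(4,0) = 0.000000; V(4,1) = 0.000000; V(4,2) = 7.590000; V(4,3) = 25.644754; V(4,4) = 37.540919
Backward induction: V(k, i) = exp(-r*dt) * [p * V(k+1, i) + (1-p) * V(k+1, i+1)].
  V(3,0) = exp(-r*dt) * [p*0.000000 + (1-p)*0.000000] = 0.000000
  V(3,1) = exp(-r*dt) * [p*0.000000 + (1-p)*7.590000] = 4.039693
  V(3,2) = exp(-r*dt) * [p*7.590000 + (1-p)*25.644754] = 17.148383
  V(3,3) = exp(-r*dt) * [p*25.644754 + (1-p)*37.540919] = 31.803837
  V(2,0) = exp(-r*dt) * [p*0.000000 + (1-p)*4.039693] = 2.150082
  V(2,1) = exp(-r*dt) * [p*4.039693 + (1-p)*17.148383] = 10.989472
  V(2,2) = exp(-r*dt) * [p*17.148383 + (1-p)*31.803837] = 24.833224
  V(1,0) = exp(-r*dt) * [p*2.150082 + (1-p)*10.989472] = 6.840286
  V(1,1) = exp(-r*dt) * [p*10.989472 + (1-p)*24.833224] = 18.283727
  V(0,0) = exp(-r*dt) * [p*6.840286 + (1-p)*18.283727] = 12.884914

Answer: Price = V(0,0) = 12.8849


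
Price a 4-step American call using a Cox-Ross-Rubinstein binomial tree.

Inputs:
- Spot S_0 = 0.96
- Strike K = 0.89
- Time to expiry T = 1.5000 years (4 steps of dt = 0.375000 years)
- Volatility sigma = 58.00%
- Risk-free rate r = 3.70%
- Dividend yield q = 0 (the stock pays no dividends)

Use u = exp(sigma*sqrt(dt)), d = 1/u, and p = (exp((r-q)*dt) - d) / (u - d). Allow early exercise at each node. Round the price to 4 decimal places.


Answer: Price = V(0,0) = 0.3086

Derivation:
dt = T/N = 0.375000
u = exp(sigma*sqrt(dt)) = 1.426432; d = 1/u = 0.701050
p = (exp((r-q)*dt) - d) / (u - d) = 0.431389
Discount per step: exp(-r*dt) = 0.986221
Stock lattice S(k, i) with i counting down-moves:
  k=0: S(0,0) = 0.9600
  k=1: S(1,0) = 1.3694; S(1,1) = 0.6730
  k=2: S(2,0) = 1.9533; S(2,1) = 0.9600; S(2,2) = 0.4718
  k=3: S(3,0) = 2.7863; S(3,1) = 1.3694; S(3,2) = 0.6730; S(3,3) = 0.3308
  k=4: S(4,0) = 3.9744; S(4,1) = 1.9533; S(4,2) = 0.9600; S(4,3) = 0.4718; S(4,4) = 0.2319
Terminal payoffs V(N, i) = max(S_T - K, 0):
  V(4,0) = 3.084433; V(4,1) = 1.063319; V(4,2) = 0.070000; V(4,3) = 0.000000; V(4,4) = 0.000000
Backward induction: V(k, i) = exp(-r*dt) * [p * V(k+1, i) + (1-p) * V(k+1, i+1)]; then take max(V_cont, immediate exercise) for American.
  V(3,0) = exp(-r*dt) * [p*3.084433 + (1-p)*1.063319] = 1.908540; exercise = 1.896276; V(3,0) = max -> 1.908540
  V(3,1) = exp(-r*dt) * [p*1.063319 + (1-p)*0.070000] = 0.491638; exercise = 0.479374; V(3,1) = max -> 0.491638
  V(3,2) = exp(-r*dt) * [p*0.070000 + (1-p)*0.000000] = 0.029781; exercise = 0.000000; V(3,2) = max -> 0.029781
  V(3,3) = exp(-r*dt) * [p*0.000000 + (1-p)*0.000000] = 0.000000; exercise = 0.000000; V(3,3) = max -> 0.000000
  V(2,0) = exp(-r*dt) * [p*1.908540 + (1-p)*0.491638] = 1.087677; exercise = 1.063319; V(2,0) = max -> 1.087677
  V(2,1) = exp(-r*dt) * [p*0.491638 + (1-p)*0.029781] = 0.225865; exercise = 0.070000; V(2,1) = max -> 0.225865
  V(2,2) = exp(-r*dt) * [p*0.029781 + (1-p)*0.000000] = 0.012670; exercise = 0.000000; V(2,2) = max -> 0.012670
  V(1,0) = exp(-r*dt) * [p*1.087677 + (1-p)*0.225865] = 0.589406; exercise = 0.479374; V(1,0) = max -> 0.589406
  V(1,1) = exp(-r*dt) * [p*0.225865 + (1-p)*0.012670] = 0.103198; exercise = 0.000000; V(1,1) = max -> 0.103198
  V(0,0) = exp(-r*dt) * [p*0.589406 + (1-p)*0.103198] = 0.308631; exercise = 0.070000; V(0,0) = max -> 0.308631


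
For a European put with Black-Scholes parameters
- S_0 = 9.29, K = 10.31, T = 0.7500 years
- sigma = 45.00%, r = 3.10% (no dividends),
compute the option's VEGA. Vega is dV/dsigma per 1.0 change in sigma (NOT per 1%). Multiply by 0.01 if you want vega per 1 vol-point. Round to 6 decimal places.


d1 = -0.0127998432; d2 = -0.4025112749
phi(d1) = 0.3989096012; exp(-qT) = 1.0000000000; exp(-rT) = 0.9770181987
Vega = S * exp(-qT) * phi(d1) * sqrt(T) = 9.2900 * 1.0000000000 * 0.3989096012 * 0.8660254038 = 3.209378

Answer: Vega = 3.209378


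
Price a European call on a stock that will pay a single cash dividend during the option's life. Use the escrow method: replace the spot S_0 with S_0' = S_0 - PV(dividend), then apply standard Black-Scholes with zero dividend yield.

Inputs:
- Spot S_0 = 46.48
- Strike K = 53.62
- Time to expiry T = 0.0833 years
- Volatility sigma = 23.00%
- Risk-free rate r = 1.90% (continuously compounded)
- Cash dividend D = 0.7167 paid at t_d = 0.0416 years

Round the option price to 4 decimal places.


PV(D) = D * exp(-r * t_d) = 0.7167 * 0.99920991 = 0.71613374
S_0' = S_0 - PV(D) = 46.4800 - 0.71613374 = 45.76386626
d1 = (ln(S_0'/K) + (r + sigma^2/2)*T) / (sigma*sqrt(T)) = -2.32956695
d2 = d1 - sigma*sqrt(T) = -2.39594895
exp(-rT) = 0.99841855
N(d1) = 0.00991453; N(d2) = 0.00828870
C = S_0' * N(d1) - K * exp(-rT) * N(d2) = 45.76386626 * 0.00991453 - 53.6200 * 0.99841855 * 0.00828870 = 0.0100

Answer: Price = 0.0100


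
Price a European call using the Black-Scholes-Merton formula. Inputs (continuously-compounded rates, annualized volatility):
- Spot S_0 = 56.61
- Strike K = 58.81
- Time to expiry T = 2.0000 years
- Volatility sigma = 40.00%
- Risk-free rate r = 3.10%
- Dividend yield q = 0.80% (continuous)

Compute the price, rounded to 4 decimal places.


d1 = (ln(S/K) + (r - q + 0.5*sigma^2) * T) / (sigma * sqrt(T)) = 0.29676165
d2 = d1 - sigma * sqrt(T) = -0.26892378
exp(-rT) = 0.93988289; exp(-qT) = 0.98412732
C = S_0 * exp(-qT) * N(d1) - K * exp(-rT) * N(d2)
N(d1) = 0.61667576; N(d2) = 0.39399417
C = 56.6100 * 0.98412732 * 0.61667576 - 58.8100 * 0.93988289 * 0.39399417 = 12.5781

Answer: Price = 12.5781


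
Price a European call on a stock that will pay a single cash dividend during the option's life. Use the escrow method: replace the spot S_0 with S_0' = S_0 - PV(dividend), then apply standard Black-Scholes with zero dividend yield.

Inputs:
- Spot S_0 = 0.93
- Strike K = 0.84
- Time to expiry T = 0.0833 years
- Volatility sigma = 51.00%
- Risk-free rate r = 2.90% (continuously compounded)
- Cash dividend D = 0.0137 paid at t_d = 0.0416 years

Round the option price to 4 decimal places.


PV(D) = D * exp(-r * t_d) = 0.0137 * 0.99879433 = 0.01368348
S_0' = S_0 - PV(D) = 0.9300 - 0.01368348 = 0.91631652
d1 = (ln(S_0'/K) + (r + sigma^2/2)*T) / (sigma*sqrt(T)) = 0.68079017
d2 = d1 - sigma*sqrt(T) = 0.53359530
exp(-rT) = 0.99758722
N(d1) = 0.75199787; N(d2) = 0.70318922
C = S_0' * N(d1) - K * exp(-rT) * N(d2) = 0.91631652 * 0.75199787 - 0.8400 * 0.99758722 * 0.70318922 = 0.0998

Answer: Price = 0.0998


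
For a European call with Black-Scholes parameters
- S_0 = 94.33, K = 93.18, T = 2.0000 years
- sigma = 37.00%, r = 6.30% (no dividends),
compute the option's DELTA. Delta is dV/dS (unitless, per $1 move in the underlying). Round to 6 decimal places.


d1 = 0.5258698976; d2 = 0.0026108796
phi(d1) = 0.3474244291; exp(-qT) = 1.0000000000; exp(-rT) = 0.8816148468
N(d1) = 0.7005106973
Delta = exp(-qT) * N(d1) = 1.0000000000 * 0.7005106973 = 0.700511

Answer: Delta = 0.700511


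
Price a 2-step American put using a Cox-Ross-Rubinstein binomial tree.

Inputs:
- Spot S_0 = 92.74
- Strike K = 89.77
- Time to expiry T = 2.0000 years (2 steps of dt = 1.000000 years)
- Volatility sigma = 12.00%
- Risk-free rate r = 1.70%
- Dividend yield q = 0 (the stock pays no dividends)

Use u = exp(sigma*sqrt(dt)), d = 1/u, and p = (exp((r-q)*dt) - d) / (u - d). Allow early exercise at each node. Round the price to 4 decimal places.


Answer: Price = V(0,0) = 3.4203

Derivation:
dt = T/N = 1.000000
u = exp(sigma*sqrt(dt)) = 1.127497; d = 1/u = 0.886920
p = (exp((r-q)*dt) - d) / (u - d) = 0.541304
Discount per step: exp(-r*dt) = 0.983144
Stock lattice S(k, i) with i counting down-moves:
  k=0: S(0,0) = 92.7400
  k=1: S(1,0) = 104.5641; S(1,1) = 82.2530
  k=2: S(2,0) = 117.8956; S(2,1) = 92.7400; S(2,2) = 72.9519
Terminal payoffs V(N, i) = max(K - S_T, 0):
  V(2,0) = 0.000000; V(2,1) = 0.000000; V(2,2) = 16.818132
Backward induction: V(k, i) = exp(-r*dt) * [p * V(k+1, i) + (1-p) * V(k+1, i+1)]; then take max(V_cont, immediate exercise) for American.
  V(1,0) = exp(-r*dt) * [p*0.000000 + (1-p)*0.000000] = 0.000000; exercise = 0.000000; V(1,0) = max -> 0.000000
  V(1,1) = exp(-r*dt) * [p*0.000000 + (1-p)*16.818132] = 7.584380; exercise = 7.516999; V(1,1) = max -> 7.584380
  V(0,0) = exp(-r*dt) * [p*0.000000 + (1-p)*7.584380] = 3.420286; exercise = 0.000000; V(0,0) = max -> 3.420286


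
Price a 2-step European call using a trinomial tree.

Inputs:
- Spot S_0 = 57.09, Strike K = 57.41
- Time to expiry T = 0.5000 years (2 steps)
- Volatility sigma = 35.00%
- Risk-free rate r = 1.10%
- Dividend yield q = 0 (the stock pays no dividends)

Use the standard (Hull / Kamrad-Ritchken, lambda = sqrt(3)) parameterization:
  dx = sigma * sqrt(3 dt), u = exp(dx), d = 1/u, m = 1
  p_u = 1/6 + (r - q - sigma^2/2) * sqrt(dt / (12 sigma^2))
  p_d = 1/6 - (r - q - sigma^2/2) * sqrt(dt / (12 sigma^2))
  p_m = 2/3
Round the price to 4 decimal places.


Answer: Price = V(0,0) = 4.8510

Derivation:
dt = T/N = 0.250000; dx = sigma*sqrt(3*dt) = 0.303109
u = exp(dx) = 1.354062; d = 1/u = 0.738519
p_u = 0.145944, p_m = 0.666667, p_d = 0.187389
Discount per step: exp(-r*dt) = 0.997254
Stock lattice S(k, j) with j the centered position index:
  k=0: S(0,+0) = 57.0900
  k=1: S(1,-1) = 42.1620; S(1,+0) = 57.0900; S(1,+1) = 77.3034
  k=2: S(2,-2) = 31.1374; S(2,-1) = 42.1620; S(2,+0) = 57.0900; S(2,+1) = 77.3034; S(2,+2) = 104.6736
Terminal payoffs V(N, j) = max(S_T - K, 0):
  V(2,-2) = 0.000000; V(2,-1) = 0.000000; V(2,+0) = 0.000000; V(2,+1) = 19.893394; V(2,+2) = 47.263581
Backward induction: V(k, j) = exp(-r*dt) * [p_u * V(k+1, j+1) + p_m * V(k+1, j) + p_d * V(k+1, j-1)]
  V(1,-1) = exp(-r*dt) * [p_u*0.000000 + p_m*0.000000 + p_d*0.000000] = 0.000000
  V(1,+0) = exp(-r*dt) * [p_u*19.893394 + p_m*0.000000 + p_d*0.000000] = 2.895347
  V(1,+1) = exp(-r*dt) * [p_u*47.263581 + p_m*19.893394 + p_d*0.000000] = 20.104731
  V(0,+0) = exp(-r*dt) * [p_u*20.104731 + p_m*2.895347 + p_d*0.000000] = 4.851036


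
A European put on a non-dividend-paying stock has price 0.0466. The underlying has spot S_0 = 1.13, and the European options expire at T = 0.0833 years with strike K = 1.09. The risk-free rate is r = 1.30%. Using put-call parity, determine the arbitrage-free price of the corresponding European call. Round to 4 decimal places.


Answer: Call price = 0.0878

Derivation:
Put-call parity: C - P = S_0 * exp(-qT) - K * exp(-rT).
S_0 * exp(-qT) = 1.1300 * 1.00000000 = 1.13000000
K * exp(-rT) = 1.0900 * 0.99891769 = 1.08882028
C = P + S*exp(-qT) - K*exp(-rT)
C = 0.0466 + 1.13000000 - 1.08882028 = 0.0878


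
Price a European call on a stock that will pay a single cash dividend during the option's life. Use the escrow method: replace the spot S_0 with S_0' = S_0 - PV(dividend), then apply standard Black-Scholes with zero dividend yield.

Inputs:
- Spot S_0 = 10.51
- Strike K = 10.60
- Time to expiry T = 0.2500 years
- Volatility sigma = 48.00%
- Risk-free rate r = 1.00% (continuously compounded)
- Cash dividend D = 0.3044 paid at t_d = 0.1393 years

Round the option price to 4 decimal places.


PV(D) = D * exp(-r * t_d) = 0.3044 * 0.99860797 = 0.30397627
S_0' = S_0 - PV(D) = 10.5100 - 0.30397627 = 10.20602373
d1 = (ln(S_0'/K) + (r + sigma^2/2)*T) / (sigma*sqrt(T)) = -0.02739955
d2 = d1 - sigma*sqrt(T) = -0.26739955
exp(-rT) = 0.99750312
N(d1) = 0.48907053; N(d2) = 0.39458077
C = S_0' * N(d1) - K * exp(-rT) * N(d2) = 10.20602373 * 0.48907053 - 10.6000 * 0.99750312 * 0.39458077 = 0.8194

Answer: Price = 0.8194


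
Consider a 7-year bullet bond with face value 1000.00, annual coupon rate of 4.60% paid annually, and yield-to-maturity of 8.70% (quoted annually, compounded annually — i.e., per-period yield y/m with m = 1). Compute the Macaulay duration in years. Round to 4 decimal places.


Coupon per period c = face * coupon_rate / m = 46.000000
Periods per year m = 1; per-period yield y/m = 0.087000
Number of cashflows N = 7
Cashflows (t years, CF_t, discount factor 1/(1+y/m)^(m*t), PV):
  t = 1.0000: CF_t = 46.000000, DF = 0.919963, PV = 42.318307
  t = 2.0000: CF_t = 46.000000, DF = 0.846332, PV = 38.931285
  t = 3.0000: CF_t = 46.000000, DF = 0.778595, PV = 35.815350
  t = 4.0000: CF_t = 46.000000, DF = 0.716278, PV = 32.948804
  t = 5.0000: CF_t = 46.000000, DF = 0.658950, PV = 30.311687
  t = 6.0000: CF_t = 46.000000, DF = 0.606209, PV = 27.885637
  t = 7.0000: CF_t = 1046.000000, DF = 0.557690, PV = 583.344189
Price P = sum_t PV_t = 791.555260
Macaulay numerator sum_t t * PV_t:
  t * PV_t at t = 1.0000: 42.318307
  t * PV_t at t = 2.0000: 77.862571
  t * PV_t at t = 3.0000: 107.446050
  t * PV_t at t = 4.0000: 131.795216
  t * PV_t at t = 5.0000: 151.558436
  t * PV_t at t = 6.0000: 167.313821
  t * PV_t at t = 7.0000: 4083.409322
Macaulay duration D = (sum_t t * PV_t) / P = 4761.703724 / 791.555260 = 6.015630

Answer: Macaulay duration = 6.0156 years


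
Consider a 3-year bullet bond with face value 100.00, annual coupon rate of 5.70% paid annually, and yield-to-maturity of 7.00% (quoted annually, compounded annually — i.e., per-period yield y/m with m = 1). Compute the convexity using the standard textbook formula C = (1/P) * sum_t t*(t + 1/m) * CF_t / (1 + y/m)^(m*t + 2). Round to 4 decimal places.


Coupon per period c = face * coupon_rate / m = 5.700000
Periods per year m = 1; per-period yield y/m = 0.070000
Number of cashflows N = 3
Cashflows (t years, CF_t, discount factor 1/(1+y/m)^(m*t), PV):
  t = 1.0000: CF_t = 5.700000, DF = 0.934579, PV = 5.327103
  t = 2.0000: CF_t = 5.700000, DF = 0.873439, PV = 4.978601
  t = 3.0000: CF_t = 105.700000, DF = 0.816298, PV = 86.282686
Price P = sum_t PV_t = 96.588389
Convexity numerator sum_t t*(t + 1/m) * CF_t / (1+y/m)^(m*t + 2):
  t = 1.0000: term = 9.305796
  t = 2.0000: term = 26.091016
  t = 3.0000: term = 904.351670
Convexity = (1/P) * sum = 939.748482 / 96.588389 = 9.729415

Answer: Convexity = 9.7294


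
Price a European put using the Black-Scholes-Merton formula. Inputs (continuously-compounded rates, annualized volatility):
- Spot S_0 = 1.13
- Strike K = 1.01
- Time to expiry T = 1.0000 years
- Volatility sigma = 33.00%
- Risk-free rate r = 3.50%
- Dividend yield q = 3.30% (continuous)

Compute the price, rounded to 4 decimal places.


Answer: Price = 0.0845

Derivation:
d1 = (ln(S/K) + (r - q + 0.5*sigma^2) * T) / (sigma * sqrt(T)) = 0.51126455
d2 = d1 - sigma * sqrt(T) = 0.18126455
exp(-rT) = 0.96560542; exp(-qT) = 0.96753856
P = K * exp(-rT) * N(-d2) - S_0 * exp(-qT) * N(-d1)
N(-d1) = 0.30458291; N(-d2) = 0.42807996
P = 1.0100 * 0.96560542 * 0.42807996 - 1.1300 * 0.96753856 * 0.30458291 = 0.0845


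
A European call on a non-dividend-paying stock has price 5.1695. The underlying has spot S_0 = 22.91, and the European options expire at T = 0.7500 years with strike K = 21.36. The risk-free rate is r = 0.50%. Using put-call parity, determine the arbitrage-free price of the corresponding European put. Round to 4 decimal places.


Put-call parity: C - P = S_0 * exp(-qT) - K * exp(-rT).
S_0 * exp(-qT) = 22.9100 * 1.00000000 = 22.91000000
K * exp(-rT) = 21.3600 * 0.99625702 = 21.28005000
P = C - S*exp(-qT) + K*exp(-rT)
P = 5.1695 - 22.91000000 + 21.28005000 = 3.5395

Answer: Put price = 3.5395


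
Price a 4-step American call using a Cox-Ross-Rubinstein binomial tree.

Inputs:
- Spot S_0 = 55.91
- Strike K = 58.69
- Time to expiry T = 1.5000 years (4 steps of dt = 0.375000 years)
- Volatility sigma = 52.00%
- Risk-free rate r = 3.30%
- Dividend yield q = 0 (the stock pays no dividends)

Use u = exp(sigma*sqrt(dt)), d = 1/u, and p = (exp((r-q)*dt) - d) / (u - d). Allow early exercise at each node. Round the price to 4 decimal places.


Answer: Price = V(0,0) = 13.5967

Derivation:
dt = T/N = 0.375000
u = exp(sigma*sqrt(dt)) = 1.374972; d = 1/u = 0.727287
p = (exp((r-q)*dt) - d) / (u - d) = 0.440283
Discount per step: exp(-r*dt) = 0.987701
Stock lattice S(k, i) with i counting down-moves:
  k=0: S(0,0) = 55.9100
  k=1: S(1,0) = 76.8747; S(1,1) = 40.6626
  k=2: S(2,0) = 105.7006; S(2,1) = 55.9100; S(2,2) = 29.5734
  k=3: S(3,0) = 145.3354; S(3,1) = 76.8747; S(3,2) = 40.6626; S(3,3) = 21.5084
  k=4: S(4,0) = 199.8322; S(4,1) = 105.7006; S(4,2) = 55.9100; S(4,3) = 29.5734; S(4,4) = 15.6428
Terminal payoffs V(N, i) = max(S_T - K, 0):
  V(4,0) = 141.142181; V(4,1) = 47.010602; V(4,2) = 0.000000; V(4,3) = 0.000000; V(4,4) = 0.000000
Backward induction: V(k, i) = exp(-r*dt) * [p * V(k+1, i) + (1-p) * V(k+1, i+1)]; then take max(V_cont, immediate exercise) for American.
  V(3,0) = exp(-r*dt) * [p*141.142181 + (1-p)*47.010602] = 87.367225; exercise = 86.645412; V(3,0) = max -> 87.367225
  V(3,1) = exp(-r*dt) * [p*47.010602 + (1-p)*0.000000] = 20.443398; exercise = 18.184708; V(3,1) = max -> 20.443398
  V(3,2) = exp(-r*dt) * [p*0.000000 + (1-p)*0.000000] = 0.000000; exercise = 0.000000; V(3,2) = max -> 0.000000
  V(3,3) = exp(-r*dt) * [p*0.000000 + (1-p)*0.000000] = 0.000000; exercise = 0.000000; V(3,3) = max -> 0.000000
  V(2,0) = exp(-r*dt) * [p*87.367225 + (1-p)*20.443398] = 49.294988; exercise = 47.010602; V(2,0) = max -> 49.294988
  V(2,1) = exp(-r*dt) * [p*20.443398 + (1-p)*0.000000] = 8.890176; exercise = 0.000000; V(2,1) = max -> 8.890176
  V(2,2) = exp(-r*dt) * [p*0.000000 + (1-p)*0.000000] = 0.000000; exercise = 0.000000; V(2,2) = max -> 0.000000
  V(1,0) = exp(-r*dt) * [p*49.294988 + (1-p)*8.890176] = 26.351590; exercise = 18.184708; V(1,0) = max -> 26.351590
  V(1,1) = exp(-r*dt) * [p*8.890176 + (1-p)*0.000000] = 3.866051; exercise = 0.000000; V(1,1) = max -> 3.866051
  V(0,0) = exp(-r*dt) * [p*26.351590 + (1-p)*3.866051] = 13.596741; exercise = 0.000000; V(0,0) = max -> 13.596741
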